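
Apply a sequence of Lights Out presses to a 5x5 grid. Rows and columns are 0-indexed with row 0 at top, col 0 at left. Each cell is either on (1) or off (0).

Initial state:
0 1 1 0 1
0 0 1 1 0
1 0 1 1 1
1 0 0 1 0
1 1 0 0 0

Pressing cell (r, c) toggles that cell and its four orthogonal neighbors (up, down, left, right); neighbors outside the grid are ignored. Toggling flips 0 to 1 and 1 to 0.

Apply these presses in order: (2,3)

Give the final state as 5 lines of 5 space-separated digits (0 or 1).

After press 1 at (2,3):
0 1 1 0 1
0 0 1 0 0
1 0 0 0 0
1 0 0 0 0
1 1 0 0 0

Answer: 0 1 1 0 1
0 0 1 0 0
1 0 0 0 0
1 0 0 0 0
1 1 0 0 0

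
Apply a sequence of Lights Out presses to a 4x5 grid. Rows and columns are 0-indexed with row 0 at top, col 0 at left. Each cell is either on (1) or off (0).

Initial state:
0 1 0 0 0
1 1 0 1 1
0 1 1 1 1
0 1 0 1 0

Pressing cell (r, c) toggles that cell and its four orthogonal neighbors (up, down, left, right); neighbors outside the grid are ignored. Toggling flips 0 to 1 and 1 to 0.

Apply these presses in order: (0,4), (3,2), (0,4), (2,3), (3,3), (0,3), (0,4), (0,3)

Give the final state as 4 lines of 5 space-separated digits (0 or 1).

After press 1 at (0,4):
0 1 0 1 1
1 1 0 1 0
0 1 1 1 1
0 1 0 1 0

After press 2 at (3,2):
0 1 0 1 1
1 1 0 1 0
0 1 0 1 1
0 0 1 0 0

After press 3 at (0,4):
0 1 0 0 0
1 1 0 1 1
0 1 0 1 1
0 0 1 0 0

After press 4 at (2,3):
0 1 0 0 0
1 1 0 0 1
0 1 1 0 0
0 0 1 1 0

After press 5 at (3,3):
0 1 0 0 0
1 1 0 0 1
0 1 1 1 0
0 0 0 0 1

After press 6 at (0,3):
0 1 1 1 1
1 1 0 1 1
0 1 1 1 0
0 0 0 0 1

After press 7 at (0,4):
0 1 1 0 0
1 1 0 1 0
0 1 1 1 0
0 0 0 0 1

After press 8 at (0,3):
0 1 0 1 1
1 1 0 0 0
0 1 1 1 0
0 0 0 0 1

Answer: 0 1 0 1 1
1 1 0 0 0
0 1 1 1 0
0 0 0 0 1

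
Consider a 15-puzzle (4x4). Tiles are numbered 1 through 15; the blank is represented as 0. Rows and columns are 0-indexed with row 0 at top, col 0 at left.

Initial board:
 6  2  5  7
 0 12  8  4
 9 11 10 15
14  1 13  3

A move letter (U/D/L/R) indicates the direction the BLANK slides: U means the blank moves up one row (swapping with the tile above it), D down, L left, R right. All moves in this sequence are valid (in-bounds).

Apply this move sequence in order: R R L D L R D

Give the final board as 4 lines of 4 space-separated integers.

After move 1 (R):
 6  2  5  7
12  0  8  4
 9 11 10 15
14  1 13  3

After move 2 (R):
 6  2  5  7
12  8  0  4
 9 11 10 15
14  1 13  3

After move 3 (L):
 6  2  5  7
12  0  8  4
 9 11 10 15
14  1 13  3

After move 4 (D):
 6  2  5  7
12 11  8  4
 9  0 10 15
14  1 13  3

After move 5 (L):
 6  2  5  7
12 11  8  4
 0  9 10 15
14  1 13  3

After move 6 (R):
 6  2  5  7
12 11  8  4
 9  0 10 15
14  1 13  3

After move 7 (D):
 6  2  5  7
12 11  8  4
 9  1 10 15
14  0 13  3

Answer:  6  2  5  7
12 11  8  4
 9  1 10 15
14  0 13  3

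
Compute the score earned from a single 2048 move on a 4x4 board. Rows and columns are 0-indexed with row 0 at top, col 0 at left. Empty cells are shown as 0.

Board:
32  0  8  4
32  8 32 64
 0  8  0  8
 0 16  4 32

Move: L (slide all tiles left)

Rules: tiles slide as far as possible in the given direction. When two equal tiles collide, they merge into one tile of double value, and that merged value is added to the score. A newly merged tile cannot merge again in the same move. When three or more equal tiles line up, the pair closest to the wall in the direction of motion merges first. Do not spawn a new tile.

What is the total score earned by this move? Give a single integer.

Slide left:
row 0: [32, 0, 8, 4] -> [32, 8, 4, 0]  score +0 (running 0)
row 1: [32, 8, 32, 64] -> [32, 8, 32, 64]  score +0 (running 0)
row 2: [0, 8, 0, 8] -> [16, 0, 0, 0]  score +16 (running 16)
row 3: [0, 16, 4, 32] -> [16, 4, 32, 0]  score +0 (running 16)
Board after move:
32  8  4  0
32  8 32 64
16  0  0  0
16  4 32  0

Answer: 16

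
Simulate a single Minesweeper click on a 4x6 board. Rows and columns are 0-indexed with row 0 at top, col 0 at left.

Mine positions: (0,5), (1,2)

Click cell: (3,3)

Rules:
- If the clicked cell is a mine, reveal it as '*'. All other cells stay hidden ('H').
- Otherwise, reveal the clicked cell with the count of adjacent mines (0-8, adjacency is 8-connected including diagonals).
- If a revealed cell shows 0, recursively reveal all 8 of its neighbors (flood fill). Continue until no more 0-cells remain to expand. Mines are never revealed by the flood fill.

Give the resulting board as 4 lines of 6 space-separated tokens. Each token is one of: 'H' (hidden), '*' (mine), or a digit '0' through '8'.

0 1 H H H H
0 1 H 1 1 1
0 1 1 1 0 0
0 0 0 0 0 0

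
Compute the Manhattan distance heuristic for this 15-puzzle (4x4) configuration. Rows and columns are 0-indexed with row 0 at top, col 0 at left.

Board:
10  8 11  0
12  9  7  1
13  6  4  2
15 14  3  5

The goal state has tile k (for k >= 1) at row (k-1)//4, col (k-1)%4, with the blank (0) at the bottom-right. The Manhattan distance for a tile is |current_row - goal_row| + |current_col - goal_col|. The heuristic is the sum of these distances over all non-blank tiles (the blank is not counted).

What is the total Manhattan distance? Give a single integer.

Tile 10: at (0,0), goal (2,1), distance |0-2|+|0-1| = 3
Tile 8: at (0,1), goal (1,3), distance |0-1|+|1-3| = 3
Tile 11: at (0,2), goal (2,2), distance |0-2|+|2-2| = 2
Tile 12: at (1,0), goal (2,3), distance |1-2|+|0-3| = 4
Tile 9: at (1,1), goal (2,0), distance |1-2|+|1-0| = 2
Tile 7: at (1,2), goal (1,2), distance |1-1|+|2-2| = 0
Tile 1: at (1,3), goal (0,0), distance |1-0|+|3-0| = 4
Tile 13: at (2,0), goal (3,0), distance |2-3|+|0-0| = 1
Tile 6: at (2,1), goal (1,1), distance |2-1|+|1-1| = 1
Tile 4: at (2,2), goal (0,3), distance |2-0|+|2-3| = 3
Tile 2: at (2,3), goal (0,1), distance |2-0|+|3-1| = 4
Tile 15: at (3,0), goal (3,2), distance |3-3|+|0-2| = 2
Tile 14: at (3,1), goal (3,1), distance |3-3|+|1-1| = 0
Tile 3: at (3,2), goal (0,2), distance |3-0|+|2-2| = 3
Tile 5: at (3,3), goal (1,0), distance |3-1|+|3-0| = 5
Sum: 3 + 3 + 2 + 4 + 2 + 0 + 4 + 1 + 1 + 3 + 4 + 2 + 0 + 3 + 5 = 37

Answer: 37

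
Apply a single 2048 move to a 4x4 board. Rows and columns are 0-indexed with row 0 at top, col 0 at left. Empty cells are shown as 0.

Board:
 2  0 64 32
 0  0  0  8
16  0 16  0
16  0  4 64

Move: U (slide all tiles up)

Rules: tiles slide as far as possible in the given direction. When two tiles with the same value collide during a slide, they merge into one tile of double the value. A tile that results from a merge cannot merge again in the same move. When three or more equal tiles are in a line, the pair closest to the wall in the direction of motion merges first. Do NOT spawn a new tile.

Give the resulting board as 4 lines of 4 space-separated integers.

Answer:  2  0 64 32
32  0 16  8
 0  0  4 64
 0  0  0  0

Derivation:
Slide up:
col 0: [2, 0, 16, 16] -> [2, 32, 0, 0]
col 1: [0, 0, 0, 0] -> [0, 0, 0, 0]
col 2: [64, 0, 16, 4] -> [64, 16, 4, 0]
col 3: [32, 8, 0, 64] -> [32, 8, 64, 0]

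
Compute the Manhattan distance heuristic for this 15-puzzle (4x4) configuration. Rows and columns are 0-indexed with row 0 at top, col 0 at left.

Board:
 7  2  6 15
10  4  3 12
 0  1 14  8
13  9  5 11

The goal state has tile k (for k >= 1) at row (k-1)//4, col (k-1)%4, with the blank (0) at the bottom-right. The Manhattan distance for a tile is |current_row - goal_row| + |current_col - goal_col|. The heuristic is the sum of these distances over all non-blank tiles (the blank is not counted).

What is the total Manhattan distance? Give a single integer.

Tile 7: (0,0)->(1,2) = 3
Tile 2: (0,1)->(0,1) = 0
Tile 6: (0,2)->(1,1) = 2
Tile 15: (0,3)->(3,2) = 4
Tile 10: (1,0)->(2,1) = 2
Tile 4: (1,1)->(0,3) = 3
Tile 3: (1,2)->(0,2) = 1
Tile 12: (1,3)->(2,3) = 1
Tile 1: (2,1)->(0,0) = 3
Tile 14: (2,2)->(3,1) = 2
Tile 8: (2,3)->(1,3) = 1
Tile 13: (3,0)->(3,0) = 0
Tile 9: (3,1)->(2,0) = 2
Tile 5: (3,2)->(1,0) = 4
Tile 11: (3,3)->(2,2) = 2
Sum: 3 + 0 + 2 + 4 + 2 + 3 + 1 + 1 + 3 + 2 + 1 + 0 + 2 + 4 + 2 = 30

Answer: 30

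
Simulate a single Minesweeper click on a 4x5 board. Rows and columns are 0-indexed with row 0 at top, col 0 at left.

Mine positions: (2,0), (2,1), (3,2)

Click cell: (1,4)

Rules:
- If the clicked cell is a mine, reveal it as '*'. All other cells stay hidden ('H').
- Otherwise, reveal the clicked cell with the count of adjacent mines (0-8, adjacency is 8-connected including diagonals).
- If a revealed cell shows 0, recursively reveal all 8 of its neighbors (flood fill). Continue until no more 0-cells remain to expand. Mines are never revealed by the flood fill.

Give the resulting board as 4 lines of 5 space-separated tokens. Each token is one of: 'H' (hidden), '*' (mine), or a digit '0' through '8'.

0 0 0 0 0
2 2 1 0 0
H H 2 1 0
H H H 1 0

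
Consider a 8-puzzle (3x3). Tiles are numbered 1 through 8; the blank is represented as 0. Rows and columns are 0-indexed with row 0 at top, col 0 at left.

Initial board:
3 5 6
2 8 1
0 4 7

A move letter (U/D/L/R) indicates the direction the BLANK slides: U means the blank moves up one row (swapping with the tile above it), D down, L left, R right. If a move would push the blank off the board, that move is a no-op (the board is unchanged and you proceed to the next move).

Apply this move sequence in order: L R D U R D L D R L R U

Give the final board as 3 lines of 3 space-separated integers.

After move 1 (L):
3 5 6
2 8 1
0 4 7

After move 2 (R):
3 5 6
2 8 1
4 0 7

After move 3 (D):
3 5 6
2 8 1
4 0 7

After move 4 (U):
3 5 6
2 0 1
4 8 7

After move 5 (R):
3 5 6
2 1 0
4 8 7

After move 6 (D):
3 5 6
2 1 7
4 8 0

After move 7 (L):
3 5 6
2 1 7
4 0 8

After move 8 (D):
3 5 6
2 1 7
4 0 8

After move 9 (R):
3 5 6
2 1 7
4 8 0

After move 10 (L):
3 5 6
2 1 7
4 0 8

After move 11 (R):
3 5 6
2 1 7
4 8 0

After move 12 (U):
3 5 6
2 1 0
4 8 7

Answer: 3 5 6
2 1 0
4 8 7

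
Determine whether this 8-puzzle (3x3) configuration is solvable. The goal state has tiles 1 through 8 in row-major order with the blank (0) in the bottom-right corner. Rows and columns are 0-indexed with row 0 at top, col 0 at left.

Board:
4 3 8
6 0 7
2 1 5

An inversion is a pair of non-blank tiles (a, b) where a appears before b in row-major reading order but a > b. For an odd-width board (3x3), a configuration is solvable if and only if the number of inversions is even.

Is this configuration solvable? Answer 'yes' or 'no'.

Inversions (pairs i<j in row-major order where tile[i] > tile[j] > 0): 17
17 is odd, so the puzzle is not solvable.

Answer: no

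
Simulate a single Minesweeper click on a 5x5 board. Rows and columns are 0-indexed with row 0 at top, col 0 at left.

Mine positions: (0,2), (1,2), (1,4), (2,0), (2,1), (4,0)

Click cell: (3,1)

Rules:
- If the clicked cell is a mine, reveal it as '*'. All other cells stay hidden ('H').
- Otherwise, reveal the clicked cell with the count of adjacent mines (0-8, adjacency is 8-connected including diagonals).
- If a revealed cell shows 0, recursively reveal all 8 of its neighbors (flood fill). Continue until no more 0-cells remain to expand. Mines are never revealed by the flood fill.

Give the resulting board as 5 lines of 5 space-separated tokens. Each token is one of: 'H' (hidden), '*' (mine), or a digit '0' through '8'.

H H H H H
H H H H H
H H H H H
H 3 H H H
H H H H H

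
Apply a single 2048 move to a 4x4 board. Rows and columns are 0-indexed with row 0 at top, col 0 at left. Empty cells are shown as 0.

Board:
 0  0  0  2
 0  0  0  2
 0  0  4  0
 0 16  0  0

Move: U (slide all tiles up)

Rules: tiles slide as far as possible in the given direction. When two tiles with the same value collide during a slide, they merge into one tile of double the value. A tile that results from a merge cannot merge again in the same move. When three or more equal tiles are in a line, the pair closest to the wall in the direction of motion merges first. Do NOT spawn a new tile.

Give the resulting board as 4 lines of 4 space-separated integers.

Slide up:
col 0: [0, 0, 0, 0] -> [0, 0, 0, 0]
col 1: [0, 0, 0, 16] -> [16, 0, 0, 0]
col 2: [0, 0, 4, 0] -> [4, 0, 0, 0]
col 3: [2, 2, 0, 0] -> [4, 0, 0, 0]

Answer:  0 16  4  4
 0  0  0  0
 0  0  0  0
 0  0  0  0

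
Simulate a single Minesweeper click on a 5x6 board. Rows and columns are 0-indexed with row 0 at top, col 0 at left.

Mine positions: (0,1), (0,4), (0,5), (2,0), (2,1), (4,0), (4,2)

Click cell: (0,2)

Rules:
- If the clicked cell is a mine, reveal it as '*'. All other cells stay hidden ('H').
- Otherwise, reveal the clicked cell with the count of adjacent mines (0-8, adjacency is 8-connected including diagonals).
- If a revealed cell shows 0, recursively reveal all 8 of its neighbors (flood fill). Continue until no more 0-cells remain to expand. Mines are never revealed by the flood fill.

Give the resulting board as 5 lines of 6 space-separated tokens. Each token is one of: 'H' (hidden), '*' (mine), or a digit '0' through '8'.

H H 1 H H H
H H H H H H
H H H H H H
H H H H H H
H H H H H H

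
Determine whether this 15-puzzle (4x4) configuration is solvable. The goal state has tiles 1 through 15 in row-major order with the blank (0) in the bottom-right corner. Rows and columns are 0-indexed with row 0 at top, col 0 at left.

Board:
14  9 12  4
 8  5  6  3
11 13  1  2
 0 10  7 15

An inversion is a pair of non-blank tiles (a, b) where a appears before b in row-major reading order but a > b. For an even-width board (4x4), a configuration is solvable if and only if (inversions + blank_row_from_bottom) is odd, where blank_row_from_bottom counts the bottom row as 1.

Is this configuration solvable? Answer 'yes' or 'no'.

Inversions: 57
Blank is in row 3 (0-indexed from top), which is row 1 counting from the bottom (bottom = 1).
57 + 1 = 58, which is even, so the puzzle is not solvable.

Answer: no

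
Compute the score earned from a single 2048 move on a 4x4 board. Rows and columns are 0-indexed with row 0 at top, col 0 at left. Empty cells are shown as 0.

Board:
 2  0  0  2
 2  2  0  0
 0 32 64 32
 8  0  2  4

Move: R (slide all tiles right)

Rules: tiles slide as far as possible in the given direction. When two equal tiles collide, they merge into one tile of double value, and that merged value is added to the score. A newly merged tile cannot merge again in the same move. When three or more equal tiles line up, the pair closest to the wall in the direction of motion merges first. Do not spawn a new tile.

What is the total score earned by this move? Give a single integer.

Slide right:
row 0: [2, 0, 0, 2] -> [0, 0, 0, 4]  score +4 (running 4)
row 1: [2, 2, 0, 0] -> [0, 0, 0, 4]  score +4 (running 8)
row 2: [0, 32, 64, 32] -> [0, 32, 64, 32]  score +0 (running 8)
row 3: [8, 0, 2, 4] -> [0, 8, 2, 4]  score +0 (running 8)
Board after move:
 0  0  0  4
 0  0  0  4
 0 32 64 32
 0  8  2  4

Answer: 8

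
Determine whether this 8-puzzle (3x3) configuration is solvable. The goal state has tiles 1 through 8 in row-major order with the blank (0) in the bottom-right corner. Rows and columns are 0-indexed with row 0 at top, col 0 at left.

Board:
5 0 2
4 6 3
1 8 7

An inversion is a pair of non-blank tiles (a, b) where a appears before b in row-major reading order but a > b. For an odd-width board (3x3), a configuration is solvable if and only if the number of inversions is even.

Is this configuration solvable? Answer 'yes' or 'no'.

Inversions (pairs i<j in row-major order where tile[i] > tile[j] > 0): 11
11 is odd, so the puzzle is not solvable.

Answer: no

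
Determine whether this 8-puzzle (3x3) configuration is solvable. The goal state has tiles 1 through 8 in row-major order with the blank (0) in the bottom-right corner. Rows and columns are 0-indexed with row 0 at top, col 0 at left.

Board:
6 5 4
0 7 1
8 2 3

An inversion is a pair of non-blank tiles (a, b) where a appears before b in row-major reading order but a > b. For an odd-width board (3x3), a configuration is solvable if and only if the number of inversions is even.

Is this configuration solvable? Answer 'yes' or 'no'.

Answer: no

Derivation:
Inversions (pairs i<j in row-major order where tile[i] > tile[j] > 0): 17
17 is odd, so the puzzle is not solvable.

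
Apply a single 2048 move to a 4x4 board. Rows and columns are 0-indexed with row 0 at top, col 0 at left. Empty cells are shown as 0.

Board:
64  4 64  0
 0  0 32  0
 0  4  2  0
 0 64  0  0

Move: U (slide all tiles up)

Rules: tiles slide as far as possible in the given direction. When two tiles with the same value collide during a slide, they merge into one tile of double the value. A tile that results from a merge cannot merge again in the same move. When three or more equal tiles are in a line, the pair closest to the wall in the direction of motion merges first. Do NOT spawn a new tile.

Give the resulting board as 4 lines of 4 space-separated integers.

Answer: 64  8 64  0
 0 64 32  0
 0  0  2  0
 0  0  0  0

Derivation:
Slide up:
col 0: [64, 0, 0, 0] -> [64, 0, 0, 0]
col 1: [4, 0, 4, 64] -> [8, 64, 0, 0]
col 2: [64, 32, 2, 0] -> [64, 32, 2, 0]
col 3: [0, 0, 0, 0] -> [0, 0, 0, 0]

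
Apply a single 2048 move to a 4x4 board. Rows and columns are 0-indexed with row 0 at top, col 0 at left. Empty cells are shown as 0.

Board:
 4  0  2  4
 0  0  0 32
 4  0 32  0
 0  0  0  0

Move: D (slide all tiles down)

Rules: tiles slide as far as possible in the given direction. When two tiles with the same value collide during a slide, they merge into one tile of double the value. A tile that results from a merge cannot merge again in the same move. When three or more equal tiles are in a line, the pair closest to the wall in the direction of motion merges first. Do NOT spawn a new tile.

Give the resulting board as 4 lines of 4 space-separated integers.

Answer:  0  0  0  0
 0  0  0  0
 0  0  2  4
 8  0 32 32

Derivation:
Slide down:
col 0: [4, 0, 4, 0] -> [0, 0, 0, 8]
col 1: [0, 0, 0, 0] -> [0, 0, 0, 0]
col 2: [2, 0, 32, 0] -> [0, 0, 2, 32]
col 3: [4, 32, 0, 0] -> [0, 0, 4, 32]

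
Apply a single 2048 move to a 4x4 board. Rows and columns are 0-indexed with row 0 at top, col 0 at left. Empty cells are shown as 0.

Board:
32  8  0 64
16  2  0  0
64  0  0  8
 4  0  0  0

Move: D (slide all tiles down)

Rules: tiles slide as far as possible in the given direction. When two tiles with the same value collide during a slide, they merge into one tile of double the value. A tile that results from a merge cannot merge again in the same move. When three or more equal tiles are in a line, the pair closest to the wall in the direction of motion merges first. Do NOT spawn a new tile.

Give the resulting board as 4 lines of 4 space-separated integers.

Answer: 32  0  0  0
16  0  0  0
64  8  0 64
 4  2  0  8

Derivation:
Slide down:
col 0: [32, 16, 64, 4] -> [32, 16, 64, 4]
col 1: [8, 2, 0, 0] -> [0, 0, 8, 2]
col 2: [0, 0, 0, 0] -> [0, 0, 0, 0]
col 3: [64, 0, 8, 0] -> [0, 0, 64, 8]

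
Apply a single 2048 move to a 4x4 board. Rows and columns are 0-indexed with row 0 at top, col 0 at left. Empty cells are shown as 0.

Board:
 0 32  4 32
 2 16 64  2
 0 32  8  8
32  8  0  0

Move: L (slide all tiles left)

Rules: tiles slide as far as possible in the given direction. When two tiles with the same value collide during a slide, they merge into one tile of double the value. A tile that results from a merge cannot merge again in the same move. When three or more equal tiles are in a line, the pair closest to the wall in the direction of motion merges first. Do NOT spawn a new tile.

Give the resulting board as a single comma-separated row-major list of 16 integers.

Slide left:
row 0: [0, 32, 4, 32] -> [32, 4, 32, 0]
row 1: [2, 16, 64, 2] -> [2, 16, 64, 2]
row 2: [0, 32, 8, 8] -> [32, 16, 0, 0]
row 3: [32, 8, 0, 0] -> [32, 8, 0, 0]

Answer: 32, 4, 32, 0, 2, 16, 64, 2, 32, 16, 0, 0, 32, 8, 0, 0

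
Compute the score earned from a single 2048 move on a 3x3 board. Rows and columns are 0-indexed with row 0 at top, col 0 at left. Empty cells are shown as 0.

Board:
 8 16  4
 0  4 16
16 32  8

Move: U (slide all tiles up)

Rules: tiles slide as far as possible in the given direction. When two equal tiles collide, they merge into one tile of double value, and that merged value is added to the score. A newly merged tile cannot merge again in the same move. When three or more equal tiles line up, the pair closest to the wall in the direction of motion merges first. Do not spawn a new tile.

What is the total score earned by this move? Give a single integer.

Answer: 0

Derivation:
Slide up:
col 0: [8, 0, 16] -> [8, 16, 0]  score +0 (running 0)
col 1: [16, 4, 32] -> [16, 4, 32]  score +0 (running 0)
col 2: [4, 16, 8] -> [4, 16, 8]  score +0 (running 0)
Board after move:
 8 16  4
16  4 16
 0 32  8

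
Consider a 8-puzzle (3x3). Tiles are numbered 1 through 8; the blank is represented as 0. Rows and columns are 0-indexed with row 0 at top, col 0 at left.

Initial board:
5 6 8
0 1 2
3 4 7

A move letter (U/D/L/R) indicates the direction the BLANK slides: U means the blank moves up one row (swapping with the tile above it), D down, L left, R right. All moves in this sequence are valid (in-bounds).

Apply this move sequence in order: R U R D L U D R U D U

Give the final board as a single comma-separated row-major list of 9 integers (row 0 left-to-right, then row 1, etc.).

Answer: 5, 8, 0, 1, 6, 2, 3, 4, 7

Derivation:
After move 1 (R):
5 6 8
1 0 2
3 4 7

After move 2 (U):
5 0 8
1 6 2
3 4 7

After move 3 (R):
5 8 0
1 6 2
3 4 7

After move 4 (D):
5 8 2
1 6 0
3 4 7

After move 5 (L):
5 8 2
1 0 6
3 4 7

After move 6 (U):
5 0 2
1 8 6
3 4 7

After move 7 (D):
5 8 2
1 0 6
3 4 7

After move 8 (R):
5 8 2
1 6 0
3 4 7

After move 9 (U):
5 8 0
1 6 2
3 4 7

After move 10 (D):
5 8 2
1 6 0
3 4 7

After move 11 (U):
5 8 0
1 6 2
3 4 7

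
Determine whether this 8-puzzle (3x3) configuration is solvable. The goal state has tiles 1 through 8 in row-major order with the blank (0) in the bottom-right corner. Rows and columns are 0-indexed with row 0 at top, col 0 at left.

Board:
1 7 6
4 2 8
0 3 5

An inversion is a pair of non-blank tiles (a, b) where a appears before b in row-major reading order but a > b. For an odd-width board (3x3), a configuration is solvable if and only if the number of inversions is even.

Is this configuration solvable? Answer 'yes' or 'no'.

Answer: no

Derivation:
Inversions (pairs i<j in row-major order where tile[i] > tile[j] > 0): 13
13 is odd, so the puzzle is not solvable.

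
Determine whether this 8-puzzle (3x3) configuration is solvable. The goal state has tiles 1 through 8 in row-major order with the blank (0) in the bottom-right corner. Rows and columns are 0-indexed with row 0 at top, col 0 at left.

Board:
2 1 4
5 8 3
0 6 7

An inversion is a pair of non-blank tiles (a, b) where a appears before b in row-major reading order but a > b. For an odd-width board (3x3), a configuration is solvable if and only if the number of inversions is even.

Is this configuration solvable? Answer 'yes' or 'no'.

Inversions (pairs i<j in row-major order where tile[i] > tile[j] > 0): 6
6 is even, so the puzzle is solvable.

Answer: yes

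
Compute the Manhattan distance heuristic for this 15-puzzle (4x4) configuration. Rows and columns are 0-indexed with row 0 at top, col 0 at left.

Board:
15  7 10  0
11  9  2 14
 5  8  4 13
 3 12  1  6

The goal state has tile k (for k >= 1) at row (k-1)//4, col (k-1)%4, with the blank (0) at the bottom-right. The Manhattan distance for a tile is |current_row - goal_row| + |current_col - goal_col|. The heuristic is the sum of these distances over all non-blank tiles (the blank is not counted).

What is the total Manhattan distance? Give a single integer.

Answer: 49

Derivation:
Tile 15: at (0,0), goal (3,2), distance |0-3|+|0-2| = 5
Tile 7: at (0,1), goal (1,2), distance |0-1|+|1-2| = 2
Tile 10: at (0,2), goal (2,1), distance |0-2|+|2-1| = 3
Tile 11: at (1,0), goal (2,2), distance |1-2|+|0-2| = 3
Tile 9: at (1,1), goal (2,0), distance |1-2|+|1-0| = 2
Tile 2: at (1,2), goal (0,1), distance |1-0|+|2-1| = 2
Tile 14: at (1,3), goal (3,1), distance |1-3|+|3-1| = 4
Tile 5: at (2,0), goal (1,0), distance |2-1|+|0-0| = 1
Tile 8: at (2,1), goal (1,3), distance |2-1|+|1-3| = 3
Tile 4: at (2,2), goal (0,3), distance |2-0|+|2-3| = 3
Tile 13: at (2,3), goal (3,0), distance |2-3|+|3-0| = 4
Tile 3: at (3,0), goal (0,2), distance |3-0|+|0-2| = 5
Tile 12: at (3,1), goal (2,3), distance |3-2|+|1-3| = 3
Tile 1: at (3,2), goal (0,0), distance |3-0|+|2-0| = 5
Tile 6: at (3,3), goal (1,1), distance |3-1|+|3-1| = 4
Sum: 5 + 2 + 3 + 3 + 2 + 2 + 4 + 1 + 3 + 3 + 4 + 5 + 3 + 5 + 4 = 49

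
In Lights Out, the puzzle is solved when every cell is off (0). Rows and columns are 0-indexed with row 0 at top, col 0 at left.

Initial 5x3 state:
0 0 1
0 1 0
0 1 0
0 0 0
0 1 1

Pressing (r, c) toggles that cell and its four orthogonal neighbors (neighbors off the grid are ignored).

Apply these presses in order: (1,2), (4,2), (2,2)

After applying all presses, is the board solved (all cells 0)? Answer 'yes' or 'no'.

After press 1 at (1,2):
0 0 0
0 0 1
0 1 1
0 0 0
0 1 1

After press 2 at (4,2):
0 0 0
0 0 1
0 1 1
0 0 1
0 0 0

After press 3 at (2,2):
0 0 0
0 0 0
0 0 0
0 0 0
0 0 0

Lights still on: 0

Answer: yes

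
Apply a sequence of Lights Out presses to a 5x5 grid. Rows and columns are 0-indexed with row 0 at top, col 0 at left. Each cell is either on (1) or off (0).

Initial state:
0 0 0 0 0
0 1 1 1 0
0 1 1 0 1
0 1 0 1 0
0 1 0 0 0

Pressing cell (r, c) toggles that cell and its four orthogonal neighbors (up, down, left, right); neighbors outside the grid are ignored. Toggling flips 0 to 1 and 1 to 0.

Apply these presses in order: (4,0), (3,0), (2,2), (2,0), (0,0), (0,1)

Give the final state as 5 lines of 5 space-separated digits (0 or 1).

Answer: 0 0 1 0 0
0 0 0 1 0
0 1 0 1 1
1 0 1 1 0
0 0 0 0 0

Derivation:
After press 1 at (4,0):
0 0 0 0 0
0 1 1 1 0
0 1 1 0 1
1 1 0 1 0
1 0 0 0 0

After press 2 at (3,0):
0 0 0 0 0
0 1 1 1 0
1 1 1 0 1
0 0 0 1 0
0 0 0 0 0

After press 3 at (2,2):
0 0 0 0 0
0 1 0 1 0
1 0 0 1 1
0 0 1 1 0
0 0 0 0 0

After press 4 at (2,0):
0 0 0 0 0
1 1 0 1 0
0 1 0 1 1
1 0 1 1 0
0 0 0 0 0

After press 5 at (0,0):
1 1 0 0 0
0 1 0 1 0
0 1 0 1 1
1 0 1 1 0
0 0 0 0 0

After press 6 at (0,1):
0 0 1 0 0
0 0 0 1 0
0 1 0 1 1
1 0 1 1 0
0 0 0 0 0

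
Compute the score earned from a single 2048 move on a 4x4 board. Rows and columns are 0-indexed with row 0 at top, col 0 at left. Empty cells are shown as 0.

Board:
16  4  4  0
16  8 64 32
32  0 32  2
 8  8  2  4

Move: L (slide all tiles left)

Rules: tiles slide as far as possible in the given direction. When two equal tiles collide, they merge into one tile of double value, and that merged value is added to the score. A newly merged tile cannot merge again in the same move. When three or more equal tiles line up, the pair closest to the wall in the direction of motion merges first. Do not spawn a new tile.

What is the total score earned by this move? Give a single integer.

Answer: 88

Derivation:
Slide left:
row 0: [16, 4, 4, 0] -> [16, 8, 0, 0]  score +8 (running 8)
row 1: [16, 8, 64, 32] -> [16, 8, 64, 32]  score +0 (running 8)
row 2: [32, 0, 32, 2] -> [64, 2, 0, 0]  score +64 (running 72)
row 3: [8, 8, 2, 4] -> [16, 2, 4, 0]  score +16 (running 88)
Board after move:
16  8  0  0
16  8 64 32
64  2  0  0
16  2  4  0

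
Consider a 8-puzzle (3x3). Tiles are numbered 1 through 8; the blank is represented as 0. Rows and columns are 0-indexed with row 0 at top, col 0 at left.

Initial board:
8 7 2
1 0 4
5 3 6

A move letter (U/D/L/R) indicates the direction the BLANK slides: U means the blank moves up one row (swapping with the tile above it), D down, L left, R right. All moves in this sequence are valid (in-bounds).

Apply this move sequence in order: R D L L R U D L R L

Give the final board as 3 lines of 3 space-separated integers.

After move 1 (R):
8 7 2
1 4 0
5 3 6

After move 2 (D):
8 7 2
1 4 6
5 3 0

After move 3 (L):
8 7 2
1 4 6
5 0 3

After move 4 (L):
8 7 2
1 4 6
0 5 3

After move 5 (R):
8 7 2
1 4 6
5 0 3

After move 6 (U):
8 7 2
1 0 6
5 4 3

After move 7 (D):
8 7 2
1 4 6
5 0 3

After move 8 (L):
8 7 2
1 4 6
0 5 3

After move 9 (R):
8 7 2
1 4 6
5 0 3

After move 10 (L):
8 7 2
1 4 6
0 5 3

Answer: 8 7 2
1 4 6
0 5 3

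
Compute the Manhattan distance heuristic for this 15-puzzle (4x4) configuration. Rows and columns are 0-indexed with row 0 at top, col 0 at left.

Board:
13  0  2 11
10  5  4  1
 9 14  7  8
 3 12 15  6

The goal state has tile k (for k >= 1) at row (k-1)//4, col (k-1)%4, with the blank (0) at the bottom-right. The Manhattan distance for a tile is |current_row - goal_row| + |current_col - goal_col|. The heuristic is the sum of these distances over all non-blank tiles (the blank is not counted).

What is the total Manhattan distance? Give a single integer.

Tile 13: (0,0)->(3,0) = 3
Tile 2: (0,2)->(0,1) = 1
Tile 11: (0,3)->(2,2) = 3
Tile 10: (1,0)->(2,1) = 2
Tile 5: (1,1)->(1,0) = 1
Tile 4: (1,2)->(0,3) = 2
Tile 1: (1,3)->(0,0) = 4
Tile 9: (2,0)->(2,0) = 0
Tile 14: (2,1)->(3,1) = 1
Tile 7: (2,2)->(1,2) = 1
Tile 8: (2,3)->(1,3) = 1
Tile 3: (3,0)->(0,2) = 5
Tile 12: (3,1)->(2,3) = 3
Tile 15: (3,2)->(3,2) = 0
Tile 6: (3,3)->(1,1) = 4
Sum: 3 + 1 + 3 + 2 + 1 + 2 + 4 + 0 + 1 + 1 + 1 + 5 + 3 + 0 + 4 = 31

Answer: 31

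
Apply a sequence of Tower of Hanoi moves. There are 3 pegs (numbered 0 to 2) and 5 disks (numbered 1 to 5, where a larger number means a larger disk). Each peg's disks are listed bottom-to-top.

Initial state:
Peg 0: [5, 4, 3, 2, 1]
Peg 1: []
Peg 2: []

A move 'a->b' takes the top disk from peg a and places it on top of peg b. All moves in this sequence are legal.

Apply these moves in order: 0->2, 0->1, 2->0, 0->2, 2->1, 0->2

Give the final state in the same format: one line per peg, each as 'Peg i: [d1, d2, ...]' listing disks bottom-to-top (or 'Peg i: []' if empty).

After move 1 (0->2):
Peg 0: [5, 4, 3, 2]
Peg 1: []
Peg 2: [1]

After move 2 (0->1):
Peg 0: [5, 4, 3]
Peg 1: [2]
Peg 2: [1]

After move 3 (2->0):
Peg 0: [5, 4, 3, 1]
Peg 1: [2]
Peg 2: []

After move 4 (0->2):
Peg 0: [5, 4, 3]
Peg 1: [2]
Peg 2: [1]

After move 5 (2->1):
Peg 0: [5, 4, 3]
Peg 1: [2, 1]
Peg 2: []

After move 6 (0->2):
Peg 0: [5, 4]
Peg 1: [2, 1]
Peg 2: [3]

Answer: Peg 0: [5, 4]
Peg 1: [2, 1]
Peg 2: [3]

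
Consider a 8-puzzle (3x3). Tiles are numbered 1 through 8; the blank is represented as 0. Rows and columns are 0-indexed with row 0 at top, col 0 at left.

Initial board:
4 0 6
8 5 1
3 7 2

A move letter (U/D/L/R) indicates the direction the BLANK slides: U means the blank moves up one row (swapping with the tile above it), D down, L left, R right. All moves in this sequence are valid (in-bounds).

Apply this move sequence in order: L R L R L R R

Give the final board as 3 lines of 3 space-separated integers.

After move 1 (L):
0 4 6
8 5 1
3 7 2

After move 2 (R):
4 0 6
8 5 1
3 7 2

After move 3 (L):
0 4 6
8 5 1
3 7 2

After move 4 (R):
4 0 6
8 5 1
3 7 2

After move 5 (L):
0 4 6
8 5 1
3 7 2

After move 6 (R):
4 0 6
8 5 1
3 7 2

After move 7 (R):
4 6 0
8 5 1
3 7 2

Answer: 4 6 0
8 5 1
3 7 2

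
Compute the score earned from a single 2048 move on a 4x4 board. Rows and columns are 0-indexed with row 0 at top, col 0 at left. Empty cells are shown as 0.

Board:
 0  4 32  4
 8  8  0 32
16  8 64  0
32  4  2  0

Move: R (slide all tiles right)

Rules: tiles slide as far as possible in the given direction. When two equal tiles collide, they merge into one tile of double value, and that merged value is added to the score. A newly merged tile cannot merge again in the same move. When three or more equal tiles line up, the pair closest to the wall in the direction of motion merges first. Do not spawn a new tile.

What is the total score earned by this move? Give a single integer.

Slide right:
row 0: [0, 4, 32, 4] -> [0, 4, 32, 4]  score +0 (running 0)
row 1: [8, 8, 0, 32] -> [0, 0, 16, 32]  score +16 (running 16)
row 2: [16, 8, 64, 0] -> [0, 16, 8, 64]  score +0 (running 16)
row 3: [32, 4, 2, 0] -> [0, 32, 4, 2]  score +0 (running 16)
Board after move:
 0  4 32  4
 0  0 16 32
 0 16  8 64
 0 32  4  2

Answer: 16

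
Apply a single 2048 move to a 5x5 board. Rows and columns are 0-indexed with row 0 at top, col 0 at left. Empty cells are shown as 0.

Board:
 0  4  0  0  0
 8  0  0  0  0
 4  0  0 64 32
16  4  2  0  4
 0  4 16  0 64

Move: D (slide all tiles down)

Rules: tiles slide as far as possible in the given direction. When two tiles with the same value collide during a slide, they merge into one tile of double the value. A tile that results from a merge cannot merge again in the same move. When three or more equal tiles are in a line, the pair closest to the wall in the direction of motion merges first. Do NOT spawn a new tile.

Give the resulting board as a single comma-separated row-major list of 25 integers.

Answer: 0, 0, 0, 0, 0, 0, 0, 0, 0, 0, 8, 0, 0, 0, 32, 4, 4, 2, 0, 4, 16, 8, 16, 64, 64

Derivation:
Slide down:
col 0: [0, 8, 4, 16, 0] -> [0, 0, 8, 4, 16]
col 1: [4, 0, 0, 4, 4] -> [0, 0, 0, 4, 8]
col 2: [0, 0, 0, 2, 16] -> [0, 0, 0, 2, 16]
col 3: [0, 0, 64, 0, 0] -> [0, 0, 0, 0, 64]
col 4: [0, 0, 32, 4, 64] -> [0, 0, 32, 4, 64]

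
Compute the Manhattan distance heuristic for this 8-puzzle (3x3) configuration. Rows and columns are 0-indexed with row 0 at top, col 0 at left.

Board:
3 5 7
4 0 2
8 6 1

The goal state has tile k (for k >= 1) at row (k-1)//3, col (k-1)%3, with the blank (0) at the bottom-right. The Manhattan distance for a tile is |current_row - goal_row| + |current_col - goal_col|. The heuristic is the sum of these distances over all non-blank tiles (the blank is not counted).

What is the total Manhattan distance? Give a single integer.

Answer: 16

Derivation:
Tile 3: at (0,0), goal (0,2), distance |0-0|+|0-2| = 2
Tile 5: at (0,1), goal (1,1), distance |0-1|+|1-1| = 1
Tile 7: at (0,2), goal (2,0), distance |0-2|+|2-0| = 4
Tile 4: at (1,0), goal (1,0), distance |1-1|+|0-0| = 0
Tile 2: at (1,2), goal (0,1), distance |1-0|+|2-1| = 2
Tile 8: at (2,0), goal (2,1), distance |2-2|+|0-1| = 1
Tile 6: at (2,1), goal (1,2), distance |2-1|+|1-2| = 2
Tile 1: at (2,2), goal (0,0), distance |2-0|+|2-0| = 4
Sum: 2 + 1 + 4 + 0 + 2 + 1 + 2 + 4 = 16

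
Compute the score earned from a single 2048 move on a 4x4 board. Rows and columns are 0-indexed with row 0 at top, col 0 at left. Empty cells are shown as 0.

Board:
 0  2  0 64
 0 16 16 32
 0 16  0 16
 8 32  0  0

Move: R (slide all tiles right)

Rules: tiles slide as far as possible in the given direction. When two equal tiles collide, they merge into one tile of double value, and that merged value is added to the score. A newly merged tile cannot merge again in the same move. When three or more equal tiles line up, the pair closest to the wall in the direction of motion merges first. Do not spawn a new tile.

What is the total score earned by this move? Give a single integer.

Slide right:
row 0: [0, 2, 0, 64] -> [0, 0, 2, 64]  score +0 (running 0)
row 1: [0, 16, 16, 32] -> [0, 0, 32, 32]  score +32 (running 32)
row 2: [0, 16, 0, 16] -> [0, 0, 0, 32]  score +32 (running 64)
row 3: [8, 32, 0, 0] -> [0, 0, 8, 32]  score +0 (running 64)
Board after move:
 0  0  2 64
 0  0 32 32
 0  0  0 32
 0  0  8 32

Answer: 64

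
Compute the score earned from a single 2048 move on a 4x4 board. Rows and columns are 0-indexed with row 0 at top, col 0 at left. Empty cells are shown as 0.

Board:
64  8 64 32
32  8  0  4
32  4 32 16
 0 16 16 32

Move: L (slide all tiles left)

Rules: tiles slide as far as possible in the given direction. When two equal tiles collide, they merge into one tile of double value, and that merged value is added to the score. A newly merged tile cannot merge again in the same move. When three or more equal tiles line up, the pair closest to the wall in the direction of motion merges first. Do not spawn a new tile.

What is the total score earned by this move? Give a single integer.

Answer: 32

Derivation:
Slide left:
row 0: [64, 8, 64, 32] -> [64, 8, 64, 32]  score +0 (running 0)
row 1: [32, 8, 0, 4] -> [32, 8, 4, 0]  score +0 (running 0)
row 2: [32, 4, 32, 16] -> [32, 4, 32, 16]  score +0 (running 0)
row 3: [0, 16, 16, 32] -> [32, 32, 0, 0]  score +32 (running 32)
Board after move:
64  8 64 32
32  8  4  0
32  4 32 16
32 32  0  0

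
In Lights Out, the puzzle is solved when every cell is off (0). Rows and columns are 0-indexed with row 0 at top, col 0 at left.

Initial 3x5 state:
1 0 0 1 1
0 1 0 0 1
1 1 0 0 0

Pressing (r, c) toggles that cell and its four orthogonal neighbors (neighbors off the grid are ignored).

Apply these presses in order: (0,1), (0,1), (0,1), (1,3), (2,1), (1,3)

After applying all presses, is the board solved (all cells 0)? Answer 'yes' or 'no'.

After press 1 at (0,1):
0 1 1 1 1
0 0 0 0 1
1 1 0 0 0

After press 2 at (0,1):
1 0 0 1 1
0 1 0 0 1
1 1 0 0 0

After press 3 at (0,1):
0 1 1 1 1
0 0 0 0 1
1 1 0 0 0

After press 4 at (1,3):
0 1 1 0 1
0 0 1 1 0
1 1 0 1 0

After press 5 at (2,1):
0 1 1 0 1
0 1 1 1 0
0 0 1 1 0

After press 6 at (1,3):
0 1 1 1 1
0 1 0 0 1
0 0 1 0 0

Lights still on: 7

Answer: no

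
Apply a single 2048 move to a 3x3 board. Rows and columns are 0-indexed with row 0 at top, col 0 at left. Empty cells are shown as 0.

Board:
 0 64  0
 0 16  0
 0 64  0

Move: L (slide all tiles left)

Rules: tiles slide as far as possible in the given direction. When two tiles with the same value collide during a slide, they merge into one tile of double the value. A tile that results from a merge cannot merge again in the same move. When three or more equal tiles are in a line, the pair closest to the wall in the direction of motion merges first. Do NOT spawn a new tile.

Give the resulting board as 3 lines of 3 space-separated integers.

Answer: 64  0  0
16  0  0
64  0  0

Derivation:
Slide left:
row 0: [0, 64, 0] -> [64, 0, 0]
row 1: [0, 16, 0] -> [16, 0, 0]
row 2: [0, 64, 0] -> [64, 0, 0]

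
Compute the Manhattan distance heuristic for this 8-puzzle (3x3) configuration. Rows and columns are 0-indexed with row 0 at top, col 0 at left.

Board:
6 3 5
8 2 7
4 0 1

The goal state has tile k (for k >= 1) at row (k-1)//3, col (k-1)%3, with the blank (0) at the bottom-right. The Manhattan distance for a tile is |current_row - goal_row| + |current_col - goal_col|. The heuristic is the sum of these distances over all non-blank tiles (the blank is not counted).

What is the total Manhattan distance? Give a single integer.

Answer: 17

Derivation:
Tile 6: at (0,0), goal (1,2), distance |0-1|+|0-2| = 3
Tile 3: at (0,1), goal (0,2), distance |0-0|+|1-2| = 1
Tile 5: at (0,2), goal (1,1), distance |0-1|+|2-1| = 2
Tile 8: at (1,0), goal (2,1), distance |1-2|+|0-1| = 2
Tile 2: at (1,1), goal (0,1), distance |1-0|+|1-1| = 1
Tile 7: at (1,2), goal (2,0), distance |1-2|+|2-0| = 3
Tile 4: at (2,0), goal (1,0), distance |2-1|+|0-0| = 1
Tile 1: at (2,2), goal (0,0), distance |2-0|+|2-0| = 4
Sum: 3 + 1 + 2 + 2 + 1 + 3 + 1 + 4 = 17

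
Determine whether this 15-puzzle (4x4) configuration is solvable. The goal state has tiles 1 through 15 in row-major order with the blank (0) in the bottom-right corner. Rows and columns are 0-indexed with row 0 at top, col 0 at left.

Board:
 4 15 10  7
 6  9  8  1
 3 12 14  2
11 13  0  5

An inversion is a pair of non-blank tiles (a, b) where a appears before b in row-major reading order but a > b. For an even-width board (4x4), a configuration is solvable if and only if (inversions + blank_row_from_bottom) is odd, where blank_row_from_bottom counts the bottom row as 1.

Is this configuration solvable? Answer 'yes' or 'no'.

Inversions: 52
Blank is in row 3 (0-indexed from top), which is row 1 counting from the bottom (bottom = 1).
52 + 1 = 53, which is odd, so the puzzle is solvable.

Answer: yes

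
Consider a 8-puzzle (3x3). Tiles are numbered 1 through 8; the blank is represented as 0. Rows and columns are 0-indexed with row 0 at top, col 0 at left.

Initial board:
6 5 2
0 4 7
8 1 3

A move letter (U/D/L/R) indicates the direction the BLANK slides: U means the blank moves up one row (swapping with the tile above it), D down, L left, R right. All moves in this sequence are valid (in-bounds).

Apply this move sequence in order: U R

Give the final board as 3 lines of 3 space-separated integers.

After move 1 (U):
0 5 2
6 4 7
8 1 3

After move 2 (R):
5 0 2
6 4 7
8 1 3

Answer: 5 0 2
6 4 7
8 1 3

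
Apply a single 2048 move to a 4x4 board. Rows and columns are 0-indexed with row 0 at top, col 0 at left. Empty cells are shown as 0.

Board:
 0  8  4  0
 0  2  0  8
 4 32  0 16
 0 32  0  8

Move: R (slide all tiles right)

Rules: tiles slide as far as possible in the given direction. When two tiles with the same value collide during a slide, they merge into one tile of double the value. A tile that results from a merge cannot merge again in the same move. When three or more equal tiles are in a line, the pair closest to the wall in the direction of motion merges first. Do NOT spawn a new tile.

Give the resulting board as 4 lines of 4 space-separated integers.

Slide right:
row 0: [0, 8, 4, 0] -> [0, 0, 8, 4]
row 1: [0, 2, 0, 8] -> [0, 0, 2, 8]
row 2: [4, 32, 0, 16] -> [0, 4, 32, 16]
row 3: [0, 32, 0, 8] -> [0, 0, 32, 8]

Answer:  0  0  8  4
 0  0  2  8
 0  4 32 16
 0  0 32  8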